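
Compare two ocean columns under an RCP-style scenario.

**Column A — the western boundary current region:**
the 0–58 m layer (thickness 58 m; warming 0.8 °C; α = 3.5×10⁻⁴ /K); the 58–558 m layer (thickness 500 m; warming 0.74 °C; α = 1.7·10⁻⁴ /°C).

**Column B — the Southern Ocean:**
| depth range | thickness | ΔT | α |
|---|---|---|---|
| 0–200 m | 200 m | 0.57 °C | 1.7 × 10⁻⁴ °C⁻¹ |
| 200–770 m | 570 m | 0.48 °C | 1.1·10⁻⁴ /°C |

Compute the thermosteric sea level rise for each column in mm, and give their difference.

A Layer 1: 58 × 0.8 × 3.5×10⁻⁴ = 0.01624 m
A 0.74 × 1.7×10⁻⁴ × 500 = 0.06290 m
A total: 0.07914 m
B Layer 1: 0.57 × 1.7×10⁻⁴ × 200 = 0.01938 m
B 200–770 m: 1.1×10⁻⁴ × 570 × 0.48 = 0.030096 m
B total: 0.049476 m
Difference: 0.07914 − 0.049476 = 0.029664 m

A: 79 mm; B: 49 mm; difference 30 mm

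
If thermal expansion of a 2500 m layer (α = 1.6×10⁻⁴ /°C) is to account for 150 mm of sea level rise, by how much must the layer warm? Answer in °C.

ΔT = Δh/(αH) = 0.15 / (1.6×10⁻⁴ × 2500) = 0.3750 °C

ΔT ≈ 0.38 °C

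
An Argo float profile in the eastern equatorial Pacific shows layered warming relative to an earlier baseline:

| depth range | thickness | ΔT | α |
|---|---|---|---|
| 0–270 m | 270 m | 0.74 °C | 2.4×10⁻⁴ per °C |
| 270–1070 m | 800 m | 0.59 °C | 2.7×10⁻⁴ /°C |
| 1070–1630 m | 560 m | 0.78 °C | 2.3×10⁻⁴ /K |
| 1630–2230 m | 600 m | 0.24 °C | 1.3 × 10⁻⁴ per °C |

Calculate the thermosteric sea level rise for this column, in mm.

0–270 m: 2.4×10⁻⁴ × 0.74 × 270 = 0.047952 m
2.7×10⁻⁴ × 0.59 × 800 = 0.12744 m
2.3×10⁻⁴ × 0.78 × 560 = 0.100464 m
0.24 × 600 × 1.3×10⁻⁴ = 0.01872 m
Δh = 0.047952 + 0.12744 + 0.100464 + 0.01872 = 0.294576 m ≈ 295 mm

295 mm of thermosteric rise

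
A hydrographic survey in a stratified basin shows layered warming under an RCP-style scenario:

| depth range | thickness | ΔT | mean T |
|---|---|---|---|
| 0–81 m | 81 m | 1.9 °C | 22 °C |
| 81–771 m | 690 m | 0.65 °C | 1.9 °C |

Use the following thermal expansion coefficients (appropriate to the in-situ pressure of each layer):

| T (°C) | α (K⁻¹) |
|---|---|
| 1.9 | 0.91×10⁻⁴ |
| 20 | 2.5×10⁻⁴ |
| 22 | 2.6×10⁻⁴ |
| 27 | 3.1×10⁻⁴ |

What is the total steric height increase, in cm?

Layer 1 at 22 °C → α = 2.6×10⁻⁴ K⁻¹
Layer 2 at 1.9 °C → α = 0.91×10⁻⁴ K⁻¹
0–81 m: 2.6×10⁻⁴ × 81 × 1.9 = 0.040014 m
690 × 0.91×10⁻⁴ × 0.65 = 0.0408135 m
Δh = 0.040014 + 0.0408135 = 0.0808275 m ≈ 8.08 cm

8.08 cm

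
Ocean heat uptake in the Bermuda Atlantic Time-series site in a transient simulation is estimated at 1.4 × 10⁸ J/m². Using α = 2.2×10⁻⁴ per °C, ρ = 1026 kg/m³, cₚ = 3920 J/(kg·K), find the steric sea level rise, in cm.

Δh = αQ/(ρcₚ) = 2.2×10⁻⁴ × 1.4×10⁸ / (1026 × 3920) ≈ 0.007658 m

0.766 cm of thermosteric rise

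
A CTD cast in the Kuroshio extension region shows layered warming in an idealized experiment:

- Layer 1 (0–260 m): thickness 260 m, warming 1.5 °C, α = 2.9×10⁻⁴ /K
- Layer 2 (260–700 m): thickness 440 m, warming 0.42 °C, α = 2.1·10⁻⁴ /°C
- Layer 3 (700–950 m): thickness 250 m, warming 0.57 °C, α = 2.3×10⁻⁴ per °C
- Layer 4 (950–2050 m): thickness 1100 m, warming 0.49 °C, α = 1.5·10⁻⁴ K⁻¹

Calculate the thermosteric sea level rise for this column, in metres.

Δh ≈ 0.266 m

0–260 m: 260 × 1.5 × 2.9×10⁻⁴ = 0.11310 m
260–700 m: 2.1×10⁻⁴ × 0.42 × 440 = 0.038808 m
0.57 × 2.3×10⁻⁴ × 250 = 0.032775 m
950–2050 m: 0.49 × 1.5×10⁻⁴ × 1100 = 0.08085 m
Δh = 0.11310 + 0.038808 + 0.032775 + 0.08085 = 0.265533 m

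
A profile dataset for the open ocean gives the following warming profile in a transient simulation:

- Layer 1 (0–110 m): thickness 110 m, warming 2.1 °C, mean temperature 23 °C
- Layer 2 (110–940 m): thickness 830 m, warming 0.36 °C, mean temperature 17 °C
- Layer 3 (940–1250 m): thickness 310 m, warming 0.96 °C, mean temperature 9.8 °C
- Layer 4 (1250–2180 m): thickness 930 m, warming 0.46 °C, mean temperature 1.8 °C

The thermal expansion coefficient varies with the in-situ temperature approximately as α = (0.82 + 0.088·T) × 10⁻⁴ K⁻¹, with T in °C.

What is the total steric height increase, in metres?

about 0.227 m

Layer 1: α = (0.82 + 0.088×23)×10⁻⁴ = 2.844×10⁻⁴ K⁻¹
Layer 2: α = (0.82 + 0.088×17)×10⁻⁴ = 2.316×10⁻⁴ K⁻¹
Layer 3: α = (0.82 + 0.088×9.8)×10⁻⁴ = 1.6824×10⁻⁴ K⁻¹
Layer 4: α = (0.82 + 0.088×1.8)×10⁻⁴ = 0.9784×10⁻⁴ K⁻¹
Layer 1: 2.1 × 2.844×10⁻⁴ × 110 = 0.0656964 m
2.316×10⁻⁴ × 830 × 0.36 = 0.06920208 m
940–1250 m: 1.6824×10⁻⁴ × 0.96 × 310 = 0.050068224 m
1250–2180 m: 0.46 × 0.9784×10⁻⁴ × 930 = 0.041855952 m
Δh = 0.0656964 + 0.06920208 + 0.050068224 + 0.041855952 = 0.226822656 m ≈ 0.227 m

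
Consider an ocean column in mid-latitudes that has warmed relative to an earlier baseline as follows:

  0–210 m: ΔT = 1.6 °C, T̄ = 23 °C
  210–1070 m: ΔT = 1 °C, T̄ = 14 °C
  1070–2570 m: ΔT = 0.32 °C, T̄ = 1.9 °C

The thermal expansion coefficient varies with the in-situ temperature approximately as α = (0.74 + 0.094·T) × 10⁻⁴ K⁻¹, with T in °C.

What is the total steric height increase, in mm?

Δh ≈ 318 mm

Layer 1: α = (0.74 + 0.094×23)×10⁻⁴ = 2.902×10⁻⁴ K⁻¹
Layer 2: α = (0.74 + 0.094×14)×10⁻⁴ = 2.056×10⁻⁴ K⁻¹
Layer 3: α = (0.74 + 0.094×1.9)×10⁻⁴ = 0.9186×10⁻⁴ K⁻¹
1.6 × 210 × 2.902×10⁻⁴ = 0.0975072 m
Layer 2: 2.056×10⁻⁴ × 860 × 1 = 0.176816 m
1070–2570 m: 0.9186×10⁻⁴ × 0.32 × 1500 = 0.0440928 m
Δh = 0.0975072 + 0.176816 + 0.0440928 = 0.318416 m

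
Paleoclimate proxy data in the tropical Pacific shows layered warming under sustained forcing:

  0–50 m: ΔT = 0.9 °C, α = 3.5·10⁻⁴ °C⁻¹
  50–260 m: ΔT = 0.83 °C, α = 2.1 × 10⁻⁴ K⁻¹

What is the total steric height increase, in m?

0–50 m: 3.5×10⁻⁴ × 0.9 × 50 = 0.01575 m
50–260 m: 0.83 × 210 × 2.1×10⁻⁴ = 0.036603 m
Δh = 0.01575 + 0.036603 = 0.052353 m ≈ 0.0524 m

0.0524 m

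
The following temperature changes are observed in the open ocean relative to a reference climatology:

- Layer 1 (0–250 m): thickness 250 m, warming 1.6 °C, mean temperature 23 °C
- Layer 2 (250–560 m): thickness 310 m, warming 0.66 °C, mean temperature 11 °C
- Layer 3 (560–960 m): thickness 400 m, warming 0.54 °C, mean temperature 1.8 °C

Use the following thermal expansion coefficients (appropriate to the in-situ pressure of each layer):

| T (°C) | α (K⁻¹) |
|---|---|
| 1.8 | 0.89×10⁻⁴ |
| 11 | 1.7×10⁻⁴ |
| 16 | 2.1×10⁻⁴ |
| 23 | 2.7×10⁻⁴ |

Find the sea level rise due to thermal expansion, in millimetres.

Layer 1 at 23 °C → α = 2.7×10⁻⁴ K⁻¹
Layer 2 at 11 °C → α = 1.7×10⁻⁴ K⁻¹
Layer 3 at 1.8 °C → α = 0.89×10⁻⁴ K⁻¹
0–250 m: 250 × 1.6 × 2.7×10⁻⁴ = 0.10800 m
250–560 m: 1.7×10⁻⁴ × 0.66 × 310 = 0.034782 m
560–960 m: 0.54 × 400 × 0.89×10⁻⁴ = 0.019224 m
Δh = 0.10800 + 0.034782 + 0.019224 = 0.162006 m

about 162 mm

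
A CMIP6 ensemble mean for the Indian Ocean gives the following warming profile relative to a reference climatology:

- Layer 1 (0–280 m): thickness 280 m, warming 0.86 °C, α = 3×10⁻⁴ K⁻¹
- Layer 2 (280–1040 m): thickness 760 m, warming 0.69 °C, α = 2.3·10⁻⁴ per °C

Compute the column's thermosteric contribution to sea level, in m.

about 0.193 m

0–280 m: 0.86 × 3×10⁻⁴ × 280 = 0.07224 m
280–1040 m: 760 × 2.3×10⁻⁴ × 0.69 = 0.120612 m
Δh = 0.07224 + 0.120612 = 0.192852 m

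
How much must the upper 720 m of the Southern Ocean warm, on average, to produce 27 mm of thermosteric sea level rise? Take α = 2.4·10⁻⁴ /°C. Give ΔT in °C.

0.16 °C

ΔT = Δh/(αH) = 0.027 / (2.4×10⁻⁴ × 720) ≈ 0.1563 °C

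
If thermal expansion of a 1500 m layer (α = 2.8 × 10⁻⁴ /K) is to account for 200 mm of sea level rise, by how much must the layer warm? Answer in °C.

about 0.48 °C

ΔT = Δh/(αH) = 0.2 / (2.8×10⁻⁴ × 1500) ≈ 0.4762 °C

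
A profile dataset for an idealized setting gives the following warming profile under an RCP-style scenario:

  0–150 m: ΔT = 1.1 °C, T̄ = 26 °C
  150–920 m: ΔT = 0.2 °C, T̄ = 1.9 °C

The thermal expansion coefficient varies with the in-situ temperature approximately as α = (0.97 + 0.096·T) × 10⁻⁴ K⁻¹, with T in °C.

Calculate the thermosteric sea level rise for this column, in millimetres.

74.9 mm of thermosteric rise

Layer 1: α = (0.97 + 0.096×26)×10⁻⁴ = 3.466×10⁻⁴ K⁻¹
Layer 2: α = (0.97 + 0.096×1.9)×10⁻⁴ = 1.1524×10⁻⁴ K⁻¹
0–150 m: 1.1 × 150 × 3.466×10⁻⁴ = 0.057189 m
Layer 2: 1.1524×10⁻⁴ × 0.2 × 770 = 0.01774696 m
Δh = 0.057189 + 0.01774696 = 0.07493596 m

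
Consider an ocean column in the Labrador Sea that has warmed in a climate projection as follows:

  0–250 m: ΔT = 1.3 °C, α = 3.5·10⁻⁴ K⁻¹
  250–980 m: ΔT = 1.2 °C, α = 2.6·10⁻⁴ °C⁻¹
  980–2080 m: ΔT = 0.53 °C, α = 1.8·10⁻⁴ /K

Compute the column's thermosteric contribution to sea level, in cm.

0–250 m: 1.3 × 250 × 3.5×10⁻⁴ = 0.11375 m
250–980 m: 1.2 × 730 × 2.6×10⁻⁴ = 0.22776 m
980–2080 m: 1.8×10⁻⁴ × 1100 × 0.53 = 0.10494 m
Δh = 0.11375 + 0.22776 + 0.10494 = 0.44645 m ≈ 44.6 cm

Δh = 44.6 cm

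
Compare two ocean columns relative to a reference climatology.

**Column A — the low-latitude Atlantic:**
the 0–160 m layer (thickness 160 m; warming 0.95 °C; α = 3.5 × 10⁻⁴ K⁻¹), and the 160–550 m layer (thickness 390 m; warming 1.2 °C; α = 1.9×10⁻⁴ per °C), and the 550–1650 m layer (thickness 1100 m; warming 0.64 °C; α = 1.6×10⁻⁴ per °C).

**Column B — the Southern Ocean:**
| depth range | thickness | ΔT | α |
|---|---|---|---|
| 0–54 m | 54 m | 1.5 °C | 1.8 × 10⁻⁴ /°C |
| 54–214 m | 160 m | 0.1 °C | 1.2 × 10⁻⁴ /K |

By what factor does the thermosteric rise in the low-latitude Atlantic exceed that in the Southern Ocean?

A Layer 1: 160 × 0.95 × 3.5×10⁻⁴ = 0.05320 m
A 160–550 m: 1.9×10⁻⁴ × 390 × 1.2 = 0.08892 m
A Layer 3: 1.6×10⁻⁴ × 0.64 × 1100 = 0.11264 m
A total: 0.25476 m
B 54 × 1.5 × 1.8×10⁻⁴ = 0.01458 m
B 54–214 m: 160 × 1.2×10⁻⁴ × 0.1 = 0.00192 m
B total: 0.01650 m
Ratio: 0.25476 / 0.01650 = 15.44

a factor of 15.4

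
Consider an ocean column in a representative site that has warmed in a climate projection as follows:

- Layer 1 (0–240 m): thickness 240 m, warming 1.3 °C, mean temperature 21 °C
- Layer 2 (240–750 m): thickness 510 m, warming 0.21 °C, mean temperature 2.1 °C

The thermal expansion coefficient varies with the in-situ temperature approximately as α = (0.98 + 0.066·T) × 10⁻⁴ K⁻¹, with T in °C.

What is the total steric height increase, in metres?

Layer 1: α = (0.98 + 0.066×21)×10⁻⁴ = 2.366×10⁻⁴ K⁻¹
Layer 2: α = (0.98 + 0.066×2.1)×10⁻⁴ = 1.1186×10⁻⁴ K⁻¹
2.366×10⁻⁴ × 1.3 × 240 = 0.0738192 m
Layer 2: 510 × 1.1186×10⁻⁴ × 0.21 = 0.011980206 m
Δh = 0.0738192 + 0.011980206 = 0.085799406 m ≈ 0.0858 m

Δh ≈ 0.0858 m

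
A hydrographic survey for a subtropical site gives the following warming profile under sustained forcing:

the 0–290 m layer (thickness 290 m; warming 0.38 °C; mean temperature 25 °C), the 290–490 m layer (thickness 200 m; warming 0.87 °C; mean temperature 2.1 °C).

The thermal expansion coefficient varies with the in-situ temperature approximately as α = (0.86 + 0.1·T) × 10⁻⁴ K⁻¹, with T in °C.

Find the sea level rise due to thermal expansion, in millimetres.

Δh ≈ 55.6 mm

Layer 1: α = (0.86 + 0.1×25)×10⁻⁴ = 3.36×10⁻⁴ K⁻¹
Layer 2: α = (0.86 + 0.1×2.1)×10⁻⁴ = 1.07×10⁻⁴ K⁻¹
Layer 1: 3.36×10⁻⁴ × 0.38 × 290 = 0.0370272 m
0.87 × 200 × 1.07×10⁻⁴ = 0.018618 m
Δh = 0.0370272 + 0.018618 = 0.0556452 m ≈ 55.6 mm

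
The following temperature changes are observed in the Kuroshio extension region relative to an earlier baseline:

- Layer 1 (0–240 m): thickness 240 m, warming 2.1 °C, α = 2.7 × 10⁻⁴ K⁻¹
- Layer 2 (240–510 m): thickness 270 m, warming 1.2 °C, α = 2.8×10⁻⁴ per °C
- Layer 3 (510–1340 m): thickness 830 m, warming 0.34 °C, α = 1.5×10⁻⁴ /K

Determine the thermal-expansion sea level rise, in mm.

about 269 mm

Layer 1: 240 × 2.1 × 2.7×10⁻⁴ = 0.13608 m
Layer 2: 270 × 1.2 × 2.8×10⁻⁴ = 0.09072 m
Layer 3: 830 × 1.5×10⁻⁴ × 0.34 = 0.04233 m
Δh = 0.13608 + 0.09072 + 0.04233 = 0.26913 m ≈ 269 mm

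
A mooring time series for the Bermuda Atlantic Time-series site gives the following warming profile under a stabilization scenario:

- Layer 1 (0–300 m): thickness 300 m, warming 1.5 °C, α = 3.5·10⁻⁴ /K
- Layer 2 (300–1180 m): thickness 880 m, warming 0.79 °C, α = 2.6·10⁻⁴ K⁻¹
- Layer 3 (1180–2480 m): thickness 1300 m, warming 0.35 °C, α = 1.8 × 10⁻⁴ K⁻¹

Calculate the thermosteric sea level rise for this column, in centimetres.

Δh = 42 cm

Layer 1: 300 × 3.5×10⁻⁴ × 1.5 = 0.15750 m
880 × 2.6×10⁻⁴ × 0.79 = 0.180752 m
Layer 3: 0.35 × 1300 × 1.8×10⁻⁴ = 0.08190 m
Δh = 0.15750 + 0.180752 + 0.08190 = 0.420152 m ≈ 42 cm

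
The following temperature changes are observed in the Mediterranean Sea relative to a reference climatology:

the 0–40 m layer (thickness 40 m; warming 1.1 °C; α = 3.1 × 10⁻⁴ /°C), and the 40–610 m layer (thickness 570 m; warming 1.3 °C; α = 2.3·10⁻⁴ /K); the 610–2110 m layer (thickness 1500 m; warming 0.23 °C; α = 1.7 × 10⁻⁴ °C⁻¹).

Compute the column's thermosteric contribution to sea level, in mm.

Layer 1: 40 × 3.1×10⁻⁴ × 1.1 = 0.01364 m
40–610 m: 1.3 × 2.3×10⁻⁴ × 570 = 0.17043 m
Layer 3: 0.23 × 1500 × 1.7×10⁻⁴ = 0.05865 m
Δh = 0.01364 + 0.17043 + 0.05865 = 0.24272 m

Δh = 240 mm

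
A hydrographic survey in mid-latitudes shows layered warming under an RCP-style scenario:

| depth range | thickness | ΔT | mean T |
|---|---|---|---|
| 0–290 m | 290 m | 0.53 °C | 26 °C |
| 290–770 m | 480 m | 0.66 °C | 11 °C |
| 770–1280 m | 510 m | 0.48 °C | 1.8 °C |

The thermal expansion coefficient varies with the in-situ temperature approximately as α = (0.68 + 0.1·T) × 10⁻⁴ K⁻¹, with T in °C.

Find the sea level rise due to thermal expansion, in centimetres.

Layer 1: α = (0.68 + 0.1×26)×10⁻⁴ = 3.28×10⁻⁴ K⁻¹
Layer 2: α = (0.68 + 0.1×11)×10⁻⁴ = 1.78×10⁻⁴ K⁻¹
Layer 3: α = (0.68 + 0.1×1.8)×10⁻⁴ = 0.86×10⁻⁴ K⁻¹
0–290 m: 290 × 3.28×10⁻⁴ × 0.53 = 0.0504136 m
0.66 × 480 × 1.78×10⁻⁴ = 0.0563904 m
Layer 3: 0.48 × 0.86×10⁻⁴ × 510 = 0.0210528 m
Δh = 0.0504136 + 0.0563904 + 0.0210528 = 0.1278568 m ≈ 12.8 cm

12.8 cm of thermosteric rise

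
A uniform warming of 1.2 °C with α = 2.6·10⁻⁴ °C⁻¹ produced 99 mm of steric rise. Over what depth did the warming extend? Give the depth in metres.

H ≈ 320 m

H = Δh/(αΔT) = 0.099 / (2.6×10⁻⁴ × 1.2) ≈ 317.3 m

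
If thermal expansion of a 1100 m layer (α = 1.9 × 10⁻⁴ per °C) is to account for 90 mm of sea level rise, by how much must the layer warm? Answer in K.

ΔT = Δh/(αH) = 0.09 / (1.9×10⁻⁴ × 1100) ≈ 0.4306 K

ΔT ≈ 0.431 K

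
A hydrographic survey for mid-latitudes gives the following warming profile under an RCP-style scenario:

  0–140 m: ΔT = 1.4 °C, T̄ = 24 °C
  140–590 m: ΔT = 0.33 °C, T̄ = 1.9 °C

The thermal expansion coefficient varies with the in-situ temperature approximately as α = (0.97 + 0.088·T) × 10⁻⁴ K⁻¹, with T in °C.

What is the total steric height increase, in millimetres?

Layer 1: α = (0.97 + 0.088×24)×10⁻⁴ = 3.082×10⁻⁴ K⁻¹
Layer 2: α = (0.97 + 0.088×1.9)×10⁻⁴ = 1.1372×10⁻⁴ K⁻¹
140 × 1.4 × 3.082×10⁻⁴ = 0.0604072 m
140–590 m: 1.1372×10⁻⁴ × 450 × 0.33 = 0.01688742 m
Δh = 0.0604072 + 0.01688742 = 0.07729462 m

77 mm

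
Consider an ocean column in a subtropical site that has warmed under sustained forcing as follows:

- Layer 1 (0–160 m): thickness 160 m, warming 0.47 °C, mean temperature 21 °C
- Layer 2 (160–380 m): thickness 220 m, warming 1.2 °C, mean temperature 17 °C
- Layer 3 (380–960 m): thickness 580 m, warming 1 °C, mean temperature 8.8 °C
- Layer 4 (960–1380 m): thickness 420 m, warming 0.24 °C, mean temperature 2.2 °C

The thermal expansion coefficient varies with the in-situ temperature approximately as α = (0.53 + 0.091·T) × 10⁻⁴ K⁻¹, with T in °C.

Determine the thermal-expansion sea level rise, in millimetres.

Layer 1: α = (0.53 + 0.091×21)×10⁻⁴ = 2.441×10⁻⁴ K⁻¹
Layer 2: α = (0.53 + 0.091×17)×10⁻⁴ = 2.077×10⁻⁴ K⁻¹
Layer 3: α = (0.53 + 0.091×8.8)×10⁻⁴ = 1.3308×10⁻⁴ K⁻¹
Layer 4: α = (0.53 + 0.091×2.2)×10⁻⁴ = 0.7302×10⁻⁴ K⁻¹
Layer 1: 2.441×10⁻⁴ × 0.47 × 160 = 0.01835632 m
160–380 m: 2.077×10⁻⁴ × 1.2 × 220 = 0.0548328 m
380–960 m: 1.3308×10⁻⁴ × 1 × 580 = 0.0771864 m
Layer 4: 0.7302×10⁻⁴ × 0.24 × 420 = 0.007360416 m
Δh = 0.01835632 + 0.0548328 + 0.0771864 + 0.007360416 = 0.157735936 m

158 mm of thermosteric rise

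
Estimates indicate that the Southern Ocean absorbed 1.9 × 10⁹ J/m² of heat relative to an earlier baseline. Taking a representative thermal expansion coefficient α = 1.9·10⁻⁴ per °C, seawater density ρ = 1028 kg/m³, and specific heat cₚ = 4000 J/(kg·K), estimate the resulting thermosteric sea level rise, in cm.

8.8 cm of thermosteric rise

Δh = αQ/(ρcₚ) = 1.9×10⁻⁴ × 1.9×10⁹ / (1028 × 4000) ≈ 0.087792 m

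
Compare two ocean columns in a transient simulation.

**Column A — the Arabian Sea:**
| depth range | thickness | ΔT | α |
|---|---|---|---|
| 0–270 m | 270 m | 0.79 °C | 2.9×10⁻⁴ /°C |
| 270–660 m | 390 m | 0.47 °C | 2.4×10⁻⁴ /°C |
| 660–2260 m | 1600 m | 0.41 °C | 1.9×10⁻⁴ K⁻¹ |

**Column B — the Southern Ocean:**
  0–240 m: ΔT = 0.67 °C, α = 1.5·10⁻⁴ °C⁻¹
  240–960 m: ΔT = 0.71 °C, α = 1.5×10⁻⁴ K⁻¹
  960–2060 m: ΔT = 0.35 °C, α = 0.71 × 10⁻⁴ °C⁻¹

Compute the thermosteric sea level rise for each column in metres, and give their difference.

A: 0.23 m; B: 0.13 m; difference 0.10 m

A Layer 1: 270 × 2.9×10⁻⁴ × 0.79 = 0.061857 m
A Layer 2: 0.47 × 390 × 2.4×10⁻⁴ = 0.043992 m
A Layer 3: 1.9×10⁻⁴ × 0.41 × 1600 = 0.12464 m
A total: 0.230489 m
B 0.67 × 1.5×10⁻⁴ × 240 = 0.02412 m
B Layer 2: 0.71 × 1.5×10⁻⁴ × 720 = 0.07668 m
B 0.71×10⁻⁴ × 0.35 × 1100 = 0.027335 m
B total: 0.128135 m
Difference: 0.230489 − 0.128135 = 0.102354 m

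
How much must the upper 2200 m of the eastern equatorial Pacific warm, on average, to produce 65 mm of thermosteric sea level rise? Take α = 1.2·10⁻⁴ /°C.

ΔT = Δh/(αH) = 0.065 / (1.2×10⁻⁴ × 2200) ≈ 0.2462 K

0.25 K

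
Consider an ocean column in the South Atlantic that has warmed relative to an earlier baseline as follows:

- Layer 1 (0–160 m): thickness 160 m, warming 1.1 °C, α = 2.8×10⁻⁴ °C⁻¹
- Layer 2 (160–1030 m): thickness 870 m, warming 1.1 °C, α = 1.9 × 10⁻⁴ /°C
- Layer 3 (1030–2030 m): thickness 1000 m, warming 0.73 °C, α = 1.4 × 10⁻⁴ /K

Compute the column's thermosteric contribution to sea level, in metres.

2.8×10⁻⁴ × 160 × 1.1 = 0.04928 m
Layer 2: 1.9×10⁻⁴ × 870 × 1.1 = 0.18183 m
Layer 3: 1000 × 0.73 × 1.4×10⁻⁴ = 0.10220 m
Δh = 0.04928 + 0.18183 + 0.10220 = 0.33331 m

Δh = 0.333 m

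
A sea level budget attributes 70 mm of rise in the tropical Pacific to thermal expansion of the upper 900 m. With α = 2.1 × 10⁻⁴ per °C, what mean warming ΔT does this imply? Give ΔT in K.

ΔT = Δh/(αH) = 0.07 / (2.1×10⁻⁴ × 900) ≈ 0.3704 K

0.370 K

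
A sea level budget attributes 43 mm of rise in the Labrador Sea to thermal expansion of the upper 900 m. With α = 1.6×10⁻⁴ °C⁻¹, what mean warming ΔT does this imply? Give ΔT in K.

ΔT = Δh/(αH) = 0.043 / (1.6×10⁻⁴ × 900) ≈ 0.2986 K

about 0.30 K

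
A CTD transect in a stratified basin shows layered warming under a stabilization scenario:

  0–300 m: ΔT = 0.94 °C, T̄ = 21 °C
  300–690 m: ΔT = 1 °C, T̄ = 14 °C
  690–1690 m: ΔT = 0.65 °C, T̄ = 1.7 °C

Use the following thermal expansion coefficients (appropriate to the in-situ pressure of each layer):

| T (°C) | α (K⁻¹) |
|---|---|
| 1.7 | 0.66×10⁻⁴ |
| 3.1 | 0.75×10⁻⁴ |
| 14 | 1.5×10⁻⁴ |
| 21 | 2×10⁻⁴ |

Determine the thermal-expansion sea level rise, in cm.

Δh = 16 cm

Layer 1 at 21 °C → α = 2×10⁻⁴ K⁻¹
Layer 2 at 14 °C → α = 1.5×10⁻⁴ K⁻¹
Layer 3 at 1.7 °C → α = 0.66×10⁻⁴ K⁻¹
0.94 × 2×10⁻⁴ × 300 = 0.05640 m
Layer 2: 390 × 1 × 1.5×10⁻⁴ = 0.05850 m
690–1690 m: 1000 × 0.65 × 0.66×10⁻⁴ = 0.04290 m
Δh = 0.05640 + 0.05850 + 0.04290 = 0.15780 m ≈ 16 cm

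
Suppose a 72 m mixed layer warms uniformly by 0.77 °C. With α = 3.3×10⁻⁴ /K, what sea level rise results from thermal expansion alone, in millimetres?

Δh = αΔT·H = 3.3×10⁻⁴ × 0.77 × 72 = 0.0182952 m

Δh ≈ 18 mm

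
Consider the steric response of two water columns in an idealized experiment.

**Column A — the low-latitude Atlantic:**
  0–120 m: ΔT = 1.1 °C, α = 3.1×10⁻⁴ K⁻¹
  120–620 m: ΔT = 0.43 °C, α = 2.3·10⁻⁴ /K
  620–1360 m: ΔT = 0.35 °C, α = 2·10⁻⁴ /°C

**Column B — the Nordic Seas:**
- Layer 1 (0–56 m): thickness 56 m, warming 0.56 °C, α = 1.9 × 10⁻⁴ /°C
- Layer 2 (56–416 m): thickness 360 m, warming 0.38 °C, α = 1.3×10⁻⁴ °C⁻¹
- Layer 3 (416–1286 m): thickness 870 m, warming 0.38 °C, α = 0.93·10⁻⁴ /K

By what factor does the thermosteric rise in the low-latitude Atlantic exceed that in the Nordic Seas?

A Layer 1: 1.1 × 3.1×10⁻⁴ × 120 = 0.04092 m
A Layer 2: 500 × 0.43 × 2.3×10⁻⁴ = 0.04945 m
A Layer 3: 0.35 × 2×10⁻⁴ × 740 = 0.05180 m
A total: 0.14217 m
B Layer 1: 56 × 1.9×10⁻⁴ × 0.56 = 0.0059584 m
B 56–416 m: 360 × 0.38 × 1.3×10⁻⁴ = 0.017784 m
B 416–1286 m: 0.38 × 0.93×10⁻⁴ × 870 = 0.0307458 m
B total: 0.0544882 m
Ratio: 0.14217 / 0.0544882 ≈ 2.609

2.61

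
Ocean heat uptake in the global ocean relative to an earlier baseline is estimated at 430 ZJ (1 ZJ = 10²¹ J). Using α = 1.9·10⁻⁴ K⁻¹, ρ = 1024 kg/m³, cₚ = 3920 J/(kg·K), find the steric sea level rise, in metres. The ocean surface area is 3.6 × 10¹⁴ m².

Δh ≈ 0.0565 m

Per unit area: Q = 430×10²¹ / (3.6×10¹⁴) ≈ 1.194×10⁹ J/m²
Δh = αQ/(ρcₚ) = 1.9×10⁻⁴ × 1.194×10⁹ / (1024 × 3920) ≈ 0.056516 m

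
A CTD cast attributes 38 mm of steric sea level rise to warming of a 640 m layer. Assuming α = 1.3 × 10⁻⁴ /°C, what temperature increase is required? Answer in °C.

ΔT = Δh/(αH) = 0.038 / (1.3×10⁻⁴ × 640) ≈ 0.4567 °C

about 0.457 °C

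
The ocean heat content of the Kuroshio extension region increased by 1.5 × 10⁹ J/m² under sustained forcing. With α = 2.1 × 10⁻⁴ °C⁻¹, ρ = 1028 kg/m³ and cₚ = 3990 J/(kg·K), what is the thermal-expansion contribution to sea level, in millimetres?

Δh = αQ/(ρcₚ) = 2.1×10⁻⁴ × 1.5×10⁹ / (1028 × 3990) ≈ 0.076797 m

Δh ≈ 77 mm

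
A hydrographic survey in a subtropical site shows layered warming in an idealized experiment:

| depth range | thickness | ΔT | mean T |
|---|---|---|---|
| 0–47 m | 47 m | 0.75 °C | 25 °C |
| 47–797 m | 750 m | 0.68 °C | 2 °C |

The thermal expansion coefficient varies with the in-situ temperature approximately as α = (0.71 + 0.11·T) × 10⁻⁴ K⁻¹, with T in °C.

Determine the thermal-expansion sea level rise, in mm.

Δh ≈ 60 mm

Layer 1: α = (0.71 + 0.11×25)×10⁻⁴ = 3.46×10⁻⁴ K⁻¹
Layer 2: α = (0.71 + 0.11×2)×10⁻⁴ = 0.93×10⁻⁴ K⁻¹
0–47 m: 0.75 × 47 × 3.46×10⁻⁴ = 0.0121965 m
Layer 2: 0.68 × 0.93×10⁻⁴ × 750 = 0.04743 m
Δh = 0.0121965 + 0.04743 = 0.0596265 m ≈ 60 mm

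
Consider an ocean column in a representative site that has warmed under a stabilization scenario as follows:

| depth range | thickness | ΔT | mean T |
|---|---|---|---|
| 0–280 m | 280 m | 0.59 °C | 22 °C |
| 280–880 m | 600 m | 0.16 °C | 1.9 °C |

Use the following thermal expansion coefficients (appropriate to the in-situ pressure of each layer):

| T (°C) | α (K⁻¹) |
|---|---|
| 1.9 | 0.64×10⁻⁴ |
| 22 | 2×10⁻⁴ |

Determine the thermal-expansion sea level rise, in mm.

39.2 mm of thermosteric rise

Layer 1 at 22 °C → α = 2×10⁻⁴ K⁻¹
Layer 2 at 1.9 °C → α = 0.64×10⁻⁴ K⁻¹
280 × 2×10⁻⁴ × 0.59 = 0.03304 m
600 × 0.16 × 0.64×10⁻⁴ = 0.006144 m
Δh = 0.03304 + 0.006144 = 0.039184 m ≈ 39.2 mm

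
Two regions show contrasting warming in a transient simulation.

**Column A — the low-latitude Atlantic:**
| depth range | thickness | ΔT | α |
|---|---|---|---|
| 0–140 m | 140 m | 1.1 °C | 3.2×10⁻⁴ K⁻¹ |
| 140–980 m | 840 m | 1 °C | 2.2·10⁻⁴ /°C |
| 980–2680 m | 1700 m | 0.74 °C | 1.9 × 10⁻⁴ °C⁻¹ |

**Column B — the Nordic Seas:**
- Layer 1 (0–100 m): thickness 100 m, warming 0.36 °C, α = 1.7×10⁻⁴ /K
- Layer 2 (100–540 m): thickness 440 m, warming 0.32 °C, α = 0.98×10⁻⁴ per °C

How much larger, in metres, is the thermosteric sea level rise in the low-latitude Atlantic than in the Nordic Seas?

Δh_A − Δh_B ≈ 0.45 m

A 3.2×10⁻⁴ × 140 × 1.1 = 0.04928 m
A 140–980 m: 2.2×10⁻⁴ × 840 × 1 = 0.18480 m
A Layer 3: 0.74 × 1.9×10⁻⁴ × 1700 = 0.23902 m
A total: 0.47310 m
B 0.36 × 100 × 1.7×10⁻⁴ = 0.00612 m
B Layer 2: 0.98×10⁻⁴ × 0.32 × 440 = 0.0137984 m
B total: 0.0199184 m
Difference: 0.47310 − 0.0199184 = 0.4531816 m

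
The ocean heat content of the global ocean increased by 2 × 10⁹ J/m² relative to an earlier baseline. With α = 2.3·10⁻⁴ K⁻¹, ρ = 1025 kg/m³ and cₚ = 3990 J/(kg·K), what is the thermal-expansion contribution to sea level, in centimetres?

11.2 cm of thermosteric rise

Δh = αQ/(ρcₚ) = 2.3×10⁻⁴ × 2×10⁹ / (1025 × 3990) ≈ 0.11248 m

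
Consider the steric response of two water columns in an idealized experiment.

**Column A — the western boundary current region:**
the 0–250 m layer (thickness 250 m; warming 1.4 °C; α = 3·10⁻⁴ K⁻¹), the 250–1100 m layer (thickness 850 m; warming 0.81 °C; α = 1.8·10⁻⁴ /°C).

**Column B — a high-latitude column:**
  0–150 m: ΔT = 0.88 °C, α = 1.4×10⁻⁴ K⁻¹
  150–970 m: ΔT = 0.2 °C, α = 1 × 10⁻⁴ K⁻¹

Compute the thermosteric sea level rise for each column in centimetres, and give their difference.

Δh_A ≈ 22.9 cm, Δh_B ≈ 3.49 cm; difference ≈ 19.4 cm

A 1.4 × 250 × 3×10⁻⁴ = 0.10500 m
A 250–1100 m: 1.8×10⁻⁴ × 850 × 0.81 = 0.12393 m
A total: 0.22893 m
B Layer 1: 150 × 0.88 × 1.4×10⁻⁴ = 0.01848 m
B 820 × 1×10⁻⁴ × 0.2 = 0.01640 m
B total: 0.03488 m
Difference: 0.22893 − 0.03488 = 0.19405 m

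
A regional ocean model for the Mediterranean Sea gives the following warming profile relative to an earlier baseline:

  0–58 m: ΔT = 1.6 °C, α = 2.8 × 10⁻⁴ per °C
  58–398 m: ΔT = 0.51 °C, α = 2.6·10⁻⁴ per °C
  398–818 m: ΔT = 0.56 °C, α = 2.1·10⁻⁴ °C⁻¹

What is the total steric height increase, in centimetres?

2.8×10⁻⁴ × 58 × 1.6 = 0.025984 m
58–398 m: 340 × 0.51 × 2.6×10⁻⁴ = 0.045084 m
398–818 m: 420 × 2.1×10⁻⁴ × 0.56 = 0.049392 m
Δh = 0.025984 + 0.045084 + 0.049392 = 0.12046 m ≈ 12.0 cm

12.0 cm of thermosteric rise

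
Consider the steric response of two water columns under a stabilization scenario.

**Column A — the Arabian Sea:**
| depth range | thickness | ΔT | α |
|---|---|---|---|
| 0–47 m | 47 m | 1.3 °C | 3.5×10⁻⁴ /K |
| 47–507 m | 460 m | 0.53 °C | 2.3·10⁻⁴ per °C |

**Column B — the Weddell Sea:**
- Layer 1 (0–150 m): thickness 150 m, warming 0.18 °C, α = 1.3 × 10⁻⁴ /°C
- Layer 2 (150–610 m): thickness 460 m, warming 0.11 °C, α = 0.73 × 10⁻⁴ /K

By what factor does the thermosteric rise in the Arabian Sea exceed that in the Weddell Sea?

a factor of 10.8

A 1.3 × 47 × 3.5×10⁻⁴ = 0.021385 m
A Layer 2: 0.53 × 460 × 2.3×10⁻⁴ = 0.056074 m
A total: 0.077459 m
B 0–150 m: 0.18 × 1.3×10⁻⁴ × 150 = 0.00351 m
B 150–610 m: 0.11 × 0.73×10⁻⁴ × 460 = 0.0036938 m
B total: 0.0072038 m
Ratio: 0.077459 / 0.0072038 ≈ 10.75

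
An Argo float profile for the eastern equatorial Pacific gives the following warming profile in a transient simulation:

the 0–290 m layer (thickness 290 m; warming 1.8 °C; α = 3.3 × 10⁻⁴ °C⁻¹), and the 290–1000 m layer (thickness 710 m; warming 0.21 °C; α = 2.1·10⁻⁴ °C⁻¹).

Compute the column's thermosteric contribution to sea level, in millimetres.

1.8 × 290 × 3.3×10⁻⁴ = 0.17226 m
2.1×10⁻⁴ × 0.21 × 710 = 0.031311 m
Δh = 0.17226 + 0.031311 = 0.203571 m

200 mm of thermosteric rise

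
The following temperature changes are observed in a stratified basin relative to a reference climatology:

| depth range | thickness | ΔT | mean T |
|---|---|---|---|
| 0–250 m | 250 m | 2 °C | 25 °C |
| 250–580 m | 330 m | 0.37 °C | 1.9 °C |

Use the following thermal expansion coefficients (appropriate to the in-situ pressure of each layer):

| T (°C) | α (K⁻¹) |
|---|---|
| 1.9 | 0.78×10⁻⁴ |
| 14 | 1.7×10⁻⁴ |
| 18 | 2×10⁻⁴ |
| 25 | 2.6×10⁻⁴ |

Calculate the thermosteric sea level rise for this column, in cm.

14.0 cm

Layer 1 at 25 °C → α = 2.6×10⁻⁴ K⁻¹
Layer 2 at 1.9 °C → α = 0.78×10⁻⁴ K⁻¹
2 × 250 × 2.6×10⁻⁴ = 0.13000 m
330 × 0.37 × 0.78×10⁻⁴ = 0.0095238 m
Δh = 0.13000 + 0.0095238 = 0.1395238 m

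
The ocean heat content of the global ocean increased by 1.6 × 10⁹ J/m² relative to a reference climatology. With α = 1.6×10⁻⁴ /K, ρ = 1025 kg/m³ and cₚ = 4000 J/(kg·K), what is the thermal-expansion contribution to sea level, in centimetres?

about 6.24 cm

Δh = αQ/(ρcₚ) = 1.6×10⁻⁴ × 1.6×10⁹ / (1025 × 4000) ≈ 0.062439 m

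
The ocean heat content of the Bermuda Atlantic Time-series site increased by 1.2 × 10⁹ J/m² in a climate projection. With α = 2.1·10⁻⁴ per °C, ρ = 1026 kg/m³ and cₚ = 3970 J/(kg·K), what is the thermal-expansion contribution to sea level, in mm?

Δh = αQ/(ρcₚ) = 2.1×10⁻⁴ × 1.2×10⁹ / (1026 × 3970) ≈ 0.061868 m

Δh ≈ 61.9 mm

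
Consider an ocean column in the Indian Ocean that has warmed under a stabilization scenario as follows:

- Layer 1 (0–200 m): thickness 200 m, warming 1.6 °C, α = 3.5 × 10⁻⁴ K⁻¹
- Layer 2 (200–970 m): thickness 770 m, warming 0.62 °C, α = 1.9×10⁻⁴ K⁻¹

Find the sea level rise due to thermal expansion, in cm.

Δh ≈ 20.3 cm

3.5×10⁻⁴ × 200 × 1.6 = 0.11200 m
Layer 2: 0.62 × 1.9×10⁻⁴ × 770 = 0.090706 m
Δh = 0.11200 + 0.090706 = 0.202706 m ≈ 20.3 cm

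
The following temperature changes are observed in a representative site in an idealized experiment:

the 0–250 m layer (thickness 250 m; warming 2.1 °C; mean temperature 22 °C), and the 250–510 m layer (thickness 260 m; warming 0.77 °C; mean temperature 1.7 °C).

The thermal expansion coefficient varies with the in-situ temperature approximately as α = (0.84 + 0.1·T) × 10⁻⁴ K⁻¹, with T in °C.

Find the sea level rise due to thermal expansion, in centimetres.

Δh = 18 cm

Layer 1: α = (0.84 + 0.1×22)×10⁻⁴ = 3.04×10⁻⁴ K⁻¹
Layer 2: α = (0.84 + 0.1×1.7)×10⁻⁴ = 1.01×10⁻⁴ K⁻¹
Layer 1: 2.1 × 3.04×10⁻⁴ × 250 = 0.15960 m
250–510 m: 0.77 × 260 × 1.01×10⁻⁴ = 0.0202202 m
Δh = 0.15960 + 0.0202202 = 0.1798202 m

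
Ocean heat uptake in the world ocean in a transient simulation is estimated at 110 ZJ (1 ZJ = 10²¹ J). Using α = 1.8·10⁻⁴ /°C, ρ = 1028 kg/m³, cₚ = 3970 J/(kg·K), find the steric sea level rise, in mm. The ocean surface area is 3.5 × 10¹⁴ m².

Per unit area: Q = 110×10²¹ / (3.5×10¹⁴) ≈ 3.143×10⁸ J/m²
Δh = αQ/(ρcₚ) = 1.8×10⁻⁴ × 3.143×10⁸ / (1028 × 3970) ≈ 0.013862 m

Δh = 13.9 mm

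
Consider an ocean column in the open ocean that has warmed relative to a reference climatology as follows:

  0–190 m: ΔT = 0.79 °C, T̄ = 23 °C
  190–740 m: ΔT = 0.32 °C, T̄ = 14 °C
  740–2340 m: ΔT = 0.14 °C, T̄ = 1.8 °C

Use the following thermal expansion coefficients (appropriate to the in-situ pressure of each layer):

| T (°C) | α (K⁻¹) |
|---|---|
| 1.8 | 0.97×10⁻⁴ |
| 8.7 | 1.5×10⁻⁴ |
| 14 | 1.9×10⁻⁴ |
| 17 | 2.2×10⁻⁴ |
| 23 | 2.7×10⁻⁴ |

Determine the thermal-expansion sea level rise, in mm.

Layer 1 at 23 °C → α = 2.7×10⁻⁴ K⁻¹
Layer 2 at 14 °C → α = 1.9×10⁻⁴ K⁻¹
Layer 3 at 1.8 °C → α = 0.97×10⁻⁴ K⁻¹
0.79 × 2.7×10⁻⁴ × 190 = 0.040527 m
190–740 m: 550 × 1.9×10⁻⁴ × 0.32 = 0.03344 m
0.97×10⁻⁴ × 1600 × 0.14 = 0.021728 m
Δh = 0.040527 + 0.03344 + 0.021728 = 0.095695 m

about 95.7 mm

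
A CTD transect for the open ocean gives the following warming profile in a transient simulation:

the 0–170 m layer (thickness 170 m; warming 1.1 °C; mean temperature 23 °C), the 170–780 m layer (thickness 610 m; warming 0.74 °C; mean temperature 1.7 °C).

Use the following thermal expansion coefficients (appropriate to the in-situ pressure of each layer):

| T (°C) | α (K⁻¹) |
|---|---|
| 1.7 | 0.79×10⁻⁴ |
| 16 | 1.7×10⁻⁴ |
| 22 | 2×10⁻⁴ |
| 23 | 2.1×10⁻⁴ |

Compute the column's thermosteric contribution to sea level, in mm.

about 74.9 mm

Layer 1 at 23 °C → α = 2.1×10⁻⁴ K⁻¹
Layer 2 at 1.7 °C → α = 0.79×10⁻⁴ K⁻¹
1.1 × 170 × 2.1×10⁻⁴ = 0.03927 m
Layer 2: 0.74 × 0.79×10⁻⁴ × 610 = 0.0356606 m
Δh = 0.03927 + 0.0356606 = 0.0749306 m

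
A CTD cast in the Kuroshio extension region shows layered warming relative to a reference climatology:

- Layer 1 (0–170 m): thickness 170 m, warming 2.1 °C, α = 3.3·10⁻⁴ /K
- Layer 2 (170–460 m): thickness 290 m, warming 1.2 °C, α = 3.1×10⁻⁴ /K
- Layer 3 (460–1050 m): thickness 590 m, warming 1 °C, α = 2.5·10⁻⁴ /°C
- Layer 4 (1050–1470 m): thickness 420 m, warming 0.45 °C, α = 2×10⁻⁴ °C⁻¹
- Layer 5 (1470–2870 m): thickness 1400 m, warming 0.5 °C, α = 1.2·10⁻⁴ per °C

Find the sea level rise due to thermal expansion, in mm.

Layer 1: 2.1 × 3.3×10⁻⁴ × 170 = 0.11781 m
290 × 3.1×10⁻⁴ × 1.2 = 0.10788 m
Layer 3: 1 × 590 × 2.5×10⁻⁴ = 0.14750 m
Layer 4: 0.45 × 420 × 2×10⁻⁴ = 0.03780 m
0.5 × 1.2×10⁻⁴ × 1400 = 0.08400 m
Δh = 0.11781 + 0.10788 + 0.14750 + 0.03780 + 0.08400 = 0.49499 m ≈ 490 mm

490 mm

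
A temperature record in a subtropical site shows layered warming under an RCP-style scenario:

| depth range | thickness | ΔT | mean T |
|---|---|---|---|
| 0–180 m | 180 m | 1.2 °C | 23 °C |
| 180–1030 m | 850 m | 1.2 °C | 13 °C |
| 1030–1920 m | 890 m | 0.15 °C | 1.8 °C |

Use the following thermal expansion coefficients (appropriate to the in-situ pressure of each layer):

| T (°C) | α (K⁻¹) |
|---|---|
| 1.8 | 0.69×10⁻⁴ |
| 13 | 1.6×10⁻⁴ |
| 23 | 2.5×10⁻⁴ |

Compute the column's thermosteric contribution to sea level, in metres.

0.226 m

Layer 1 at 23 °C → α = 2.5×10⁻⁴ K⁻¹
Layer 2 at 13 °C → α = 1.6×10⁻⁴ K⁻¹
Layer 3 at 1.8 °C → α = 0.69×10⁻⁴ K⁻¹
180 × 2.5×10⁻⁴ × 1.2 = 0.05400 m
1.2 × 1.6×10⁻⁴ × 850 = 0.16320 m
1030–1920 m: 0.69×10⁻⁴ × 0.15 × 890 = 0.0092115 m
Δh = 0.05400 + 0.16320 + 0.0092115 = 0.2264115 m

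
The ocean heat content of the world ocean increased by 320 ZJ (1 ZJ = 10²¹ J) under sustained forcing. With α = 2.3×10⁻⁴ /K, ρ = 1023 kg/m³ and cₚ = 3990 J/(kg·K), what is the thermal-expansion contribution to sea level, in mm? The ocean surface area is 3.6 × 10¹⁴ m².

Δh ≈ 50.1 mm

Per unit area: Q = 320×10²¹ / (3.6×10¹⁴) ≈ 8.889×10⁸ J/m²
Δh = αQ/(ρcₚ) = 2.3×10⁻⁴ × 8.889×10⁸ / (1023 × 3990) ≈ 0.050088 m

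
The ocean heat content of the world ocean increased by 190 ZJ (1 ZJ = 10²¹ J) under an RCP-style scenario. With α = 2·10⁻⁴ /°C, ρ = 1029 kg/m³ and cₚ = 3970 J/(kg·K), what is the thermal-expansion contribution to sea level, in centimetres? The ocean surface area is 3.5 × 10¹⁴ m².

2.66 cm of thermosteric rise

Per unit area: Q = 190×10²¹ / (3.5×10¹⁴) ≈ 5.429×10⁸ J/m²
Δh = αQ/(ρcₚ) = 2×10⁻⁴ × 5.429×10⁸ / (1029 × 3970) ≈ 0.026579 m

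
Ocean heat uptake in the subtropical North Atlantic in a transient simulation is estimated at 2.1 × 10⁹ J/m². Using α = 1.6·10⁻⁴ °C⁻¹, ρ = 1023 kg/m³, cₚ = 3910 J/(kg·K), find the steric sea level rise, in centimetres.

Δh = αQ/(ρcₚ) = 1.6×10⁻⁴ × 2.1×10⁹ / (1023 × 3910) ≈ 0.084001 m

about 8.4 cm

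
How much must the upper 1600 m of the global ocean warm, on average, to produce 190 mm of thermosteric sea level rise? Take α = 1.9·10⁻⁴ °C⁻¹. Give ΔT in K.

ΔT = Δh/(αH) = 0.19 / (1.9×10⁻⁴ × 1600) = 0.6250 K

0.625 K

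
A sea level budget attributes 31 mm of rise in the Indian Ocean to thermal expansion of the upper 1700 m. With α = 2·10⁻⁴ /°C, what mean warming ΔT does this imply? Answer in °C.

0.091 °C

ΔT = Δh/(αH) = 0.031 / (2×10⁻⁴ × 1700) ≈ 0.09118 °C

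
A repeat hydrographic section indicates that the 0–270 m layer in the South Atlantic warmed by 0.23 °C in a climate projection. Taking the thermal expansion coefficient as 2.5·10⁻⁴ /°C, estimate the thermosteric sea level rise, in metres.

0.0155 m of thermosteric rise

Δh = αΔT·H = 2.5×10⁻⁴ × 0.23 × 270 = 0.015525 m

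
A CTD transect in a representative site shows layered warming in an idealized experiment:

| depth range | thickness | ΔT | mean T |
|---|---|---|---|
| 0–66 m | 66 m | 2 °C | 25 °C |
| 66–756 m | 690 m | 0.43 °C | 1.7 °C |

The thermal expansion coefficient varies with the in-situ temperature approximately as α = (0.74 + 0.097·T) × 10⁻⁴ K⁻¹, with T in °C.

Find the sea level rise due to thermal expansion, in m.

Layer 1: α = (0.74 + 0.097×25)×10⁻⁴ = 3.165×10⁻⁴ K⁻¹
Layer 2: α = (0.74 + 0.097×1.7)×10⁻⁴ = 0.9049×10⁻⁴ K⁻¹
66 × 2 × 3.165×10⁻⁴ = 0.041778 m
Layer 2: 690 × 0.9049×10⁻⁴ × 0.43 = 0.026848383 m
Δh = 0.041778 + 0.026848383 = 0.068626383 m

Δh = 0.0686 m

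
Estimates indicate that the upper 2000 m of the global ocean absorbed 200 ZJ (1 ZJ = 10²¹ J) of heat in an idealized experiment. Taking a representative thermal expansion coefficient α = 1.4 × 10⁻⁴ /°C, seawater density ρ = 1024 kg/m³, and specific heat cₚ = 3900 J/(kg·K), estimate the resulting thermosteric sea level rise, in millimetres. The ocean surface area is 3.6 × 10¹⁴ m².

Per unit area: Q = 200×10²¹ / (3.6×10¹⁴) ≈ 5.556×10⁸ J/m²
Δh = αQ/(ρcₚ) = 1.4×10⁻⁴ × 5.556×10⁸ / (1024 × 3900) ≈ 0.019477 m

19.5 mm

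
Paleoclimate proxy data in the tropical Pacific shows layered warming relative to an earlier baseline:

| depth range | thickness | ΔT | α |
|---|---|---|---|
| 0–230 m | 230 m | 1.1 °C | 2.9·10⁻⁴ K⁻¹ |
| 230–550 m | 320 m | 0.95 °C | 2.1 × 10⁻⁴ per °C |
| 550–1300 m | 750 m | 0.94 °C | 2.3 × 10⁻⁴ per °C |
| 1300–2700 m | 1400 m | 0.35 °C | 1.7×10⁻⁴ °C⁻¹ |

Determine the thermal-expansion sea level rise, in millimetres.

380 mm

Layer 1: 2.9×10⁻⁴ × 230 × 1.1 = 0.07337 m
2.1×10⁻⁴ × 0.95 × 320 = 0.06384 m
2.3×10⁻⁴ × 0.94 × 750 = 0.16215 m
1300–2700 m: 1400 × 1.7×10⁻⁴ × 0.35 = 0.08330 m
Δh = 0.07337 + 0.06384 + 0.16215 + 0.08330 = 0.38266 m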